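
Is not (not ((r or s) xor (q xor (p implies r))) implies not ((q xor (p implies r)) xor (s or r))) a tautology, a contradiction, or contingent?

contradiction

  p      q      r      s    |    φ  
False  False  False  False  |  False
False  False  False   True  |  False
False  False   True  False  |  False
False  False   True   True  |  False
False   True  False  False  |  False
False   True  False   True  |  False
False   True   True  False  |  False
False   True   True   True  |  False
 True  False  False  False  |  False
 True  False  False   True  |  False
 True  False   True  False  |  False
 True  False   True   True  |  False
 True   True  False  False  |  False
 True   True  False   True  |  False
 True   True   True  False  |  False
 True   True   True   True  |  False
Every row is False, so the formula is a contradiction.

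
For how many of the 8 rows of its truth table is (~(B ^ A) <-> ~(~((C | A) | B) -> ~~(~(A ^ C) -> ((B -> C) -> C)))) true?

A  B  C  |  φ
0  0  0  |  1
0  0  1  |  0
0  1  0  |  1
0  1  1  |  1
1  0  0  |  1
1  0  1  |  1
1  1  0  |  0
1  1  1  |  0
The formula is true on 5 of the 8 rows.

5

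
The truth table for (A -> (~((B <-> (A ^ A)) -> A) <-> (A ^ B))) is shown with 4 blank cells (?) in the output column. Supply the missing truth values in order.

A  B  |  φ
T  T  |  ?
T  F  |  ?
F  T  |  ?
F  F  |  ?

T, F, T, T

Row A=T, B=T: (~((B <-> (A ^ A)) -> A) <-> (A ^ B)) = T, so the formula = T.
Row A=T, B=F: (~((B <-> (A ^ A)) -> A) <-> (A ^ B)) = F, so the formula = F.
Row A=F, B=T: (~((B <-> (A ^ A)) -> A) <-> (A ^ B)) = F, so the formula = T.
Row A=F, B=F: (~((B <-> (A ^ A)) -> A) <-> (A ^ B)) = F, so the formula = T.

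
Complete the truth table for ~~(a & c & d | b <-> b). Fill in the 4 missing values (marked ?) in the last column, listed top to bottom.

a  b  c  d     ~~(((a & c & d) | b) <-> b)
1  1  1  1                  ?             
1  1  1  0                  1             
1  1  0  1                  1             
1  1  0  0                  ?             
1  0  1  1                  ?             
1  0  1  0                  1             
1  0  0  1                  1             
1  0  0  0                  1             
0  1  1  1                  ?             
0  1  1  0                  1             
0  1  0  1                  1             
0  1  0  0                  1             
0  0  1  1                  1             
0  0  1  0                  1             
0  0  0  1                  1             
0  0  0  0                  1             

Row a=1, b=1, c=1, d=1: (a & c & d | b <-> b) = 1, ~(a & c & d | b <-> b) = 0, so ~~(((a & c & d) | b) <-> b) = 1.
Row a=1, b=1, c=0, d=0: (a & c & d | b <-> b) = 1, ~(a & c & d | b <-> b) = 0, so ~~(((a & c & d) | b) <-> b) = 1.
Row a=1, b=0, c=1, d=1: (a & c & d | b <-> b) = 0, ~(a & c & d | b <-> b) = 1, so ~~(((a & c & d) | b) <-> b) = 0.
Row a=0, b=1, c=1, d=1: (a & c & d | b <-> b) = 1, ~(a & c & d | b <-> b) = 0, so ~~(((a & c & d) | b) <-> b) = 1.

1, 1, 0, 1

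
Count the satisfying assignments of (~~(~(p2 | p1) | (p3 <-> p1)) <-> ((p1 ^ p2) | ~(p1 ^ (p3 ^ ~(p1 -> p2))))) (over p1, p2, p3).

p1 | p2 | p3 || φ
1  | 1  | 1  || 1
1  | 1  | 0  || 1
1  | 0  | 1  || 1
1  | 0  | 0  || 0
0  | 1  | 1  || 0
0  | 1  | 0  || 1
0  | 0  | 1  || 0
0  | 0  | 0  || 1
The formula is true on 5 of the 8 rows.

5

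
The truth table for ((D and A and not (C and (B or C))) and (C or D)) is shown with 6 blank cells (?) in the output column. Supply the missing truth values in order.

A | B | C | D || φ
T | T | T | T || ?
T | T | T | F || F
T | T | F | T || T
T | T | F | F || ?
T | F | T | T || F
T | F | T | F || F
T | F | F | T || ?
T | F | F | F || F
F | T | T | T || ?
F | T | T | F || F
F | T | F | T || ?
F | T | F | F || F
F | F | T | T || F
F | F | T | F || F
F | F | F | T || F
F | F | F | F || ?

Row A=T, B=T, C=T, D=T: (D and A and not (C and (B or C))) = F, (C or D) = T, so the formula = F.
Row A=T, B=T, C=F, D=F: (D and A and not (C and (B or C))) = F, (C or D) = F, so the formula = F.
Row A=T, B=F, C=F, D=T: (D and A and not (C and (B or C))) = T, (C or D) = T, so the formula = T.
Row A=F, B=T, C=T, D=T: (D and A and not (C and (B or C))) = F, (C or D) = T, so the formula = F.
Row A=F, B=T, C=F, D=T: (D and A and not (C and (B or C))) = F, (C or D) = T, so the formula = F.
Row A=F, B=F, C=F, D=F: (D and A and not (C and (B or C))) = F, (C or D) = F, so the formula = F.

F, F, T, F, F, F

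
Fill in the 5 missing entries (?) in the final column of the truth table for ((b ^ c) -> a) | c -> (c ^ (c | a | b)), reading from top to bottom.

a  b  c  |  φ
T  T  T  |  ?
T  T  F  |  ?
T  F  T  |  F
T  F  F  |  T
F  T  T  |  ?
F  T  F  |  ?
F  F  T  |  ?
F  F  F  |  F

F, T, F, T, F

Row a=T, b=T, c=T: (((b ^ c) -> a) | c) = T, (c ^ (c | a | b)) = F, so the formula = F.
Row a=T, b=T, c=F: (((b ^ c) -> a) | c) = T, (c ^ (c | a | b)) = T, so the formula = T.
Row a=F, b=T, c=T: (((b ^ c) -> a) | c) = T, (c ^ (c | a | b)) = F, so the formula = F.
Row a=F, b=T, c=F: (((b ^ c) -> a) | c) = F, (c ^ (c | a | b)) = T, so the formula = T.
Row a=F, b=F, c=T: (((b ^ c) -> a) | c) = T, (c ^ (c | a | b)) = F, so the formula = F.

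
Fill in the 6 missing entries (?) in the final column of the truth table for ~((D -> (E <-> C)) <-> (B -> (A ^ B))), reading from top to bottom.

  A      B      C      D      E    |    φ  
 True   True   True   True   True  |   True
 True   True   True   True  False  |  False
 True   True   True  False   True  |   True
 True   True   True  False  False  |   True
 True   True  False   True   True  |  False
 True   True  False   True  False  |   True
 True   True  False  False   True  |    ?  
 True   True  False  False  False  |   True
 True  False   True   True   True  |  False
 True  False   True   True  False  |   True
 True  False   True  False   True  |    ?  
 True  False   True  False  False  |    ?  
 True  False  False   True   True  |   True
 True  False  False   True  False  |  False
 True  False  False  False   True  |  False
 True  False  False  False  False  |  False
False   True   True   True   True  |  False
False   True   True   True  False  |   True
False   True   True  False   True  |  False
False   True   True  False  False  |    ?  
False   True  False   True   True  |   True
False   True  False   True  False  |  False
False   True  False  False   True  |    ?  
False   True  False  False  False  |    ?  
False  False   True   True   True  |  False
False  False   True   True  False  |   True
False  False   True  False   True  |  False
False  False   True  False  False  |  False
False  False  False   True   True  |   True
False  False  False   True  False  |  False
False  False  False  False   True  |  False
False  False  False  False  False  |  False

True, False, False, False, False, False

Row A=True, B=True, C=False, D=False, E=True: (D -> (E <-> C)) = True, (B -> (A ^ B)) = False, ((D -> (E <-> C)) <-> (B -> (A ^ B))) = False, so the formula = True.
Row A=True, B=False, C=True, D=False, E=True: (D -> (E <-> C)) = True, (B -> (A ^ B)) = True, ((D -> (E <-> C)) <-> (B -> (A ^ B))) = True, so the formula = False.
Row A=True, B=False, C=True, D=False, E=False: (D -> (E <-> C)) = True, (B -> (A ^ B)) = True, ((D -> (E <-> C)) <-> (B -> (A ^ B))) = True, so the formula = False.
Row A=False, B=True, C=True, D=False, E=False: (D -> (E <-> C)) = True, (B -> (A ^ B)) = True, ((D -> (E <-> C)) <-> (B -> (A ^ B))) = True, so the formula = False.
Row A=False, B=True, C=False, D=False, E=True: (D -> (E <-> C)) = True, (B -> (A ^ B)) = True, ((D -> (E <-> C)) <-> (B -> (A ^ B))) = True, so the formula = False.
Row A=False, B=True, C=False, D=False, E=False: (D -> (E <-> C)) = True, (B -> (A ^ B)) = True, ((D -> (E <-> C)) <-> (B -> (A ^ B))) = True, so the formula = False.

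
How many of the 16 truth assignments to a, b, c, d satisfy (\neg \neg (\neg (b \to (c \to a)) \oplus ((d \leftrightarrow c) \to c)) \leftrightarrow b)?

6

a | b | c | d | φ
- | - | - | - | -
T | T | T | T | T
T | T | T | F | T
T | T | F | T | T
T | T | F | F | F
T | F | T | T | F
T | F | T | F | F
T | F | F | T | F
T | F | F | F | T
F | T | T | T | F
F | T | T | F | F
F | T | F | T | T
F | T | F | F | F
F | F | T | T | F
F | F | T | F | F
F | F | F | T | F
F | F | F | F | T
The formula is true on 6 of the 16 rows.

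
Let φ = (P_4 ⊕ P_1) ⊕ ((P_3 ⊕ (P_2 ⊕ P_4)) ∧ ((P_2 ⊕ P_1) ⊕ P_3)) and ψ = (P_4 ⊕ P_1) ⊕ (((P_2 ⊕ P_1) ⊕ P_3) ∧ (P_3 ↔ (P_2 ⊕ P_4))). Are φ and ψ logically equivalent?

not equivalent

P_1 | P_2 | P_3 | P_4 || φ | ψ
 F  |  F  |  F  |  F  || F | F
 F  |  F  |  F  |  T  || T | T
 F  |  F  |  T  |  F  || T | F
 F  |  F  |  T  |  T  || T | F
 F  |  T  |  F  |  F  || T | F
 F  |  T  |  F  |  T  || T | F
 F  |  T  |  T  |  F  || F | F
 F  |  T  |  T  |  T  || T | T
 T  |  F  |  F  |  F  || T | F
 T  |  F  |  F  |  T  || T | F
 T  |  F  |  T  |  F  || T | T
 T  |  F  |  T  |  T  || F | F
 T  |  T  |  F  |  F  || T | T
 T  |  T  |  F  |  T  || F | F
 T  |  T  |  T  |  F  || T | F
 T  |  T  |  T  |  T  || T | F
The columns differ at P_1=F, P_2=F, P_3=T, P_4=F (φ=T, ψ=F), so they are not equivalent.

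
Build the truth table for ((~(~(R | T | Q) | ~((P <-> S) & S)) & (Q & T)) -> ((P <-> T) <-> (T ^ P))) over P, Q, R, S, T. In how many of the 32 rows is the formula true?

30

P | Q | R | S | T | φ
- | - | - | - | - | -
F | F | F | F | F | T
F | F | F | F | T | T
F | F | F | T | F | T
F | F | F | T | T | T
F | F | T | F | F | T
F | F | T | F | T | T
F | F | T | T | F | T
F | F | T | T | T | T
F | T | F | F | F | T
F | T | F | F | T | T
F | T | F | T | F | T
F | T | F | T | T | T
F | T | T | F | F | T
F | T | T | F | T | T
F | T | T | T | F | T
F | T | T | T | T | T
T | F | F | F | F | T
T | F | F | F | T | T
T | F | F | T | F | T
T | F | F | T | T | T
T | F | T | F | F | T
T | F | T | F | T | T
T | F | T | T | F | T
T | F | T | T | T | T
T | T | F | F | F | T
T | T | F | F | T | T
T | T | F | T | F | T
T | T | F | T | T | F
T | T | T | F | F | T
T | T | T | F | T | T
T | T | T | T | F | T
T | T | T | T | T | F
The formula is true on 30 of the 32 rows.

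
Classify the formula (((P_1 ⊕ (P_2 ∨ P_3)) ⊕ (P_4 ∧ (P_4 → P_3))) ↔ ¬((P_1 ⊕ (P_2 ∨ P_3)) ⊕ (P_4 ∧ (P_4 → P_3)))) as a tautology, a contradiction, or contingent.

P_1 | P_2 | P_3 | P_4 || φ
 1  |  1  |  1  |  1  || 0
 1  |  1  |  1  |  0  || 0
 1  |  1  |  0  |  1  || 0
 1  |  1  |  0  |  0  || 0
 1  |  0  |  1  |  1  || 0
 1  |  0  |  1  |  0  || 0
 1  |  0  |  0  |  1  || 0
 1  |  0  |  0  |  0  || 0
 0  |  1  |  1  |  1  || 0
 0  |  1  |  1  |  0  || 0
 0  |  1  |  0  |  1  || 0
 0  |  1  |  0  |  0  || 0
 0  |  0  |  1  |  1  || 0
 0  |  0  |  1  |  0  || 0
 0  |  0  |  0  |  1  || 0
 0  |  0  |  0  |  0  || 0
Every row is 0, so the formula is a contradiction.

contradiction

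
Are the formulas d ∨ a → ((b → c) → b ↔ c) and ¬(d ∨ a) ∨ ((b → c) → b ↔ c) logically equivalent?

equivalent

  a   |   b   |   c   |   d   ||   φ   |   ψ  
 True |  True |  True |  True ||  True |  True
 True |  True |  True | False ||  True |  True
 True |  True | False |  True || False | False
 True |  True | False | False || False | False
 True | False |  True |  True || False | False
 True | False |  True | False || False | False
 True | False | False |  True ||  True |  True
 True | False | False | False ||  True |  True
False |  True |  True |  True ||  True |  True
False |  True |  True | False ||  True |  True
False |  True | False |  True || False | False
False |  True | False | False ||  True |  True
False | False |  True |  True || False | False
False | False |  True | False ||  True |  True
False | False | False |  True ||  True |  True
False | False | False | False ||  True |  True
The columns for φ and ψ agree on every row, so they are logically equivalent.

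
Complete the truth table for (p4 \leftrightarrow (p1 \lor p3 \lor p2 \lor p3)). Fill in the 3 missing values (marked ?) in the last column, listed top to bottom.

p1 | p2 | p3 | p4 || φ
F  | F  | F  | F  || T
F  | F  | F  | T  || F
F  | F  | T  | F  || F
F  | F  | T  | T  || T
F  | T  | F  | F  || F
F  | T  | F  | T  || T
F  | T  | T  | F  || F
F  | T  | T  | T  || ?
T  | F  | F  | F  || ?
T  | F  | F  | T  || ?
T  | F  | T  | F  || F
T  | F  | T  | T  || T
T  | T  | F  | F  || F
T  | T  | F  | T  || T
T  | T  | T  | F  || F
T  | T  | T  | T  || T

Row p1=F, p2=T, p3=T, p4=T: (p1 \lor p3 \lor p2 \lor p3) = T, so the formula = T.
Row p1=T, p2=F, p3=F, p4=F: (p1 \lor p3 \lor p2 \lor p3) = T, so the formula = F.
Row p1=T, p2=F, p3=F, p4=T: (p1 \lor p3 \lor p2 \lor p3) = T, so the formula = T.

T, F, T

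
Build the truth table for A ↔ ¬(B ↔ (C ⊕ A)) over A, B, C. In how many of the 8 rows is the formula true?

A | B | C | (A ↔ ¬(B ↔ (C ⊕ A)))
- | - | - | --------------------
T | T | T |          T          
T | T | F |          F          
T | F | T |          F          
T | F | F |          T          
F | T | T |          T          
F | T | F |          F          
F | F | T |          F          
F | F | F |          T          
The formula is true on 4 of the 8 rows.

4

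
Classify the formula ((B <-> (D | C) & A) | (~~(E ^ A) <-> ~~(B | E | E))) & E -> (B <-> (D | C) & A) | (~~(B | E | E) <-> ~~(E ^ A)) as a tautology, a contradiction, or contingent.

tautology

A | B | C | D | E || φ
1 | 1 | 1 | 1 | 1 || 1
1 | 1 | 1 | 1 | 0 || 1
1 | 1 | 1 | 0 | 1 || 1
1 | 1 | 1 | 0 | 0 || 1
1 | 1 | 0 | 1 | 1 || 1
1 | 1 | 0 | 1 | 0 || 1
1 | 1 | 0 | 0 | 1 || 1
1 | 1 | 0 | 0 | 0 || 1
1 | 0 | 1 | 1 | 1 || 1
1 | 0 | 1 | 1 | 0 || 1
1 | 0 | 1 | 0 | 1 || 1
1 | 0 | 1 | 0 | 0 || 1
1 | 0 | 0 | 1 | 1 || 1
1 | 0 | 0 | 1 | 0 || 1
1 | 0 | 0 | 0 | 1 || 1
1 | 0 | 0 | 0 | 0 || 1
0 | 1 | 1 | 1 | 1 || 1
0 | 1 | 1 | 1 | 0 || 1
0 | 1 | 1 | 0 | 1 || 1
0 | 1 | 1 | 0 | 0 || 1
0 | 1 | 0 | 1 | 1 || 1
0 | 1 | 0 | 1 | 0 || 1
0 | 1 | 0 | 0 | 1 || 1
0 | 1 | 0 | 0 | 0 || 1
0 | 0 | 1 | 1 | 1 || 1
0 | 0 | 1 | 1 | 0 || 1
0 | 0 | 1 | 0 | 1 || 1
0 | 0 | 1 | 0 | 0 || 1
0 | 0 | 0 | 1 | 1 || 1
0 | 0 | 0 | 1 | 0 || 1
0 | 0 | 0 | 0 | 1 || 1
0 | 0 | 0 | 0 | 0 || 1
Every row is 1, so the formula is a tautology.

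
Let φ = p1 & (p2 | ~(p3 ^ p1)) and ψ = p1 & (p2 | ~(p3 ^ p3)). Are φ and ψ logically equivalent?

p1 | p2 | p3 || φ | ψ
F  | F  | F  || F | F
F  | F  | T  || F | F
F  | T  | F  || F | F
F  | T  | T  || F | F
T  | F  | F  || F | T
T  | F  | T  || T | T
T  | T  | F  || T | T
T  | T  | T  || T | T
The columns differ at p1=T, p2=F, p3=F (φ=F, ψ=T), so they are not equivalent.

not equivalent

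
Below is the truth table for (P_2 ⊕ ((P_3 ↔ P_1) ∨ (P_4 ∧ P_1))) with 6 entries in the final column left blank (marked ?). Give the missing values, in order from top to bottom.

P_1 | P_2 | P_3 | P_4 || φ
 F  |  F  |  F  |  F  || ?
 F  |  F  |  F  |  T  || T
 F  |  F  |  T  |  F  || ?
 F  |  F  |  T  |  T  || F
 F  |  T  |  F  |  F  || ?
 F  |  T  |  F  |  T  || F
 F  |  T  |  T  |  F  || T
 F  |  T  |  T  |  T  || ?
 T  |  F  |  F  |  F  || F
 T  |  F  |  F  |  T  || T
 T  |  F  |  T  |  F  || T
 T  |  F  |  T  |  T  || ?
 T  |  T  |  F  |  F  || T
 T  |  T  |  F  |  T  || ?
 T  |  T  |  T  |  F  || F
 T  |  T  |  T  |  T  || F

Row P_1=F, P_2=F, P_3=F, P_4=F: ((P_3 ↔ P_1) ∨ (P_4 ∧ P_1)) = T, so the formula = T.
Row P_1=F, P_2=F, P_3=T, P_4=F: ((P_3 ↔ P_1) ∨ (P_4 ∧ P_1)) = F, so the formula = F.
Row P_1=F, P_2=T, P_3=F, P_4=F: ((P_3 ↔ P_1) ∨ (P_4 ∧ P_1)) = T, so the formula = F.
Row P_1=F, P_2=T, P_3=T, P_4=T: ((P_3 ↔ P_1) ∨ (P_4 ∧ P_1)) = F, so the formula = T.
Row P_1=T, P_2=F, P_3=T, P_4=T: ((P_3 ↔ P_1) ∨ (P_4 ∧ P_1)) = T, so the formula = T.
Row P_1=T, P_2=T, P_3=F, P_4=T: ((P_3 ↔ P_1) ∨ (P_4 ∧ P_1)) = T, so the formula = F.

T, F, F, T, T, F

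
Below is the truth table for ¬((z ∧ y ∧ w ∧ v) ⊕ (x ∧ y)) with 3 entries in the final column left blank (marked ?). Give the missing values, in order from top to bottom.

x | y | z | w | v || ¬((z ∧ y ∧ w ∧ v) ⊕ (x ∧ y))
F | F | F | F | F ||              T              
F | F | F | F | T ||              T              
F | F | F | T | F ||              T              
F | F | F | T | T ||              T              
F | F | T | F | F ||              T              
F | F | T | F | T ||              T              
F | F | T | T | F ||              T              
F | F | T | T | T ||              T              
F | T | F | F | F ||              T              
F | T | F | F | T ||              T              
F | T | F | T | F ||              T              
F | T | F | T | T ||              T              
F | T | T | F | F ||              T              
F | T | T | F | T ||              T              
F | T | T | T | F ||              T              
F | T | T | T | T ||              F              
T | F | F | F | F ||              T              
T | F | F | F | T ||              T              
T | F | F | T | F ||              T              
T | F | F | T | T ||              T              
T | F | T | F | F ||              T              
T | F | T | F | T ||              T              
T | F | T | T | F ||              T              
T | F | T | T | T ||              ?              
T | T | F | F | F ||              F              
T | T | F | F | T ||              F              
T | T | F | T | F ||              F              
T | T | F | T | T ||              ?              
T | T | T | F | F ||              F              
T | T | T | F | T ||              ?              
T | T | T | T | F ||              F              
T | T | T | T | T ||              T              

Row x=T, y=F, z=T, w=T, v=T: (z ∧ y ∧ w ∧ v) = F, (x ∧ y) = F, ((z ∧ y ∧ w ∧ v) ⊕ (x ∧ y)) = F, so ¬((z ∧ y ∧ w ∧ v) ⊕ (x ∧ y)) = T.
Row x=T, y=T, z=F, w=T, v=T: (z ∧ y ∧ w ∧ v) = F, (x ∧ y) = T, ((z ∧ y ∧ w ∧ v) ⊕ (x ∧ y)) = T, so ¬((z ∧ y ∧ w ∧ v) ⊕ (x ∧ y)) = F.
Row x=T, y=T, z=T, w=F, v=T: (z ∧ y ∧ w ∧ v) = F, (x ∧ y) = T, ((z ∧ y ∧ w ∧ v) ⊕ (x ∧ y)) = T, so ¬((z ∧ y ∧ w ∧ v) ⊕ (x ∧ y)) = F.

T, F, F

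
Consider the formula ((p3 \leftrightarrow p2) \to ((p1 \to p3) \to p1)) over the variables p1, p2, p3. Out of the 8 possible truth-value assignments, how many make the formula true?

p1  p2  p3  |  (p3 \leftrightarrow p2)  (p1 \to p3)  ((p1 \to p3) \to p1)  φ
T   T   T   |             T                  T                T            T
T   T   F   |             F                  F                T            T
T   F   T   |             F                  T                T            T
T   F   F   |             T                  F                T            T
F   T   T   |             T                  T                F            F
F   T   F   |             F                  T                F            T
F   F   T   |             F                  T                F            T
F   F   F   |             T                  T                F            F
The formula is true on 6 of the 8 rows.

6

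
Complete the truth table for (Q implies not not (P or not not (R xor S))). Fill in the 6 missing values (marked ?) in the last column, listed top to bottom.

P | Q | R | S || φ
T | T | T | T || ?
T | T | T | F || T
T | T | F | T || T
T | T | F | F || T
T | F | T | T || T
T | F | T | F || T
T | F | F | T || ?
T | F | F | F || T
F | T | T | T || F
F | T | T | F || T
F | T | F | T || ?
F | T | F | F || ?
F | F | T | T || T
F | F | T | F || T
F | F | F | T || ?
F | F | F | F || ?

T, T, T, F, T, T

Row P=T, Q=T, R=T, S=T: not not (P or not not (R xor S)) = T, so the formula = T.
Row P=T, Q=F, R=F, S=T: not not (P or not not (R xor S)) = T, so the formula = T.
Row P=F, Q=T, R=F, S=T: not not (P or not not (R xor S)) = T, so the formula = T.
Row P=F, Q=T, R=F, S=F: not not (P or not not (R xor S)) = F, so the formula = F.
Row P=F, Q=F, R=F, S=T: not not (P or not not (R xor S)) = T, so the formula = T.
Row P=F, Q=F, R=F, S=F: not not (P or not not (R xor S)) = F, so the formula = T.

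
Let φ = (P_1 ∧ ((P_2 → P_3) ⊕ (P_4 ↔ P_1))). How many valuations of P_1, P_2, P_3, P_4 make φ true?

4

P_1 | P_2 | P_3 | P_4 | (P_2 → P_3) | (P_4 ↔ P_1) | ((P_2 → P_3) ⊕ (P_4 ↔ P_1)) | φ
--- | --- | --- | --- | ----------- | ----------- | --------------------------- | -
 F  |  F  |  F  |  F  |      T      |      T      |              F              | F
 F  |  F  |  F  |  T  |      T      |      F      |              T              | F
 F  |  F  |  T  |  F  |      T      |      T      |              F              | F
 F  |  F  |  T  |  T  |      T      |      F      |              T              | F
 F  |  T  |  F  |  F  |      F      |      T      |              T              | F
 F  |  T  |  F  |  T  |      F      |      F      |              F              | F
 F  |  T  |  T  |  F  |      T      |      T      |              F              | F
 F  |  T  |  T  |  T  |      T      |      F      |              T              | F
 T  |  F  |  F  |  F  |      T      |      F      |              T              | T
 T  |  F  |  F  |  T  |      T      |      T      |              F              | F
 T  |  F  |  T  |  F  |      T      |      F      |              T              | T
 T  |  F  |  T  |  T  |      T      |      T      |              F              | F
 T  |  T  |  F  |  F  |      F      |      F      |              F              | F
 T  |  T  |  F  |  T  |      F      |      T      |              T              | T
 T  |  T  |  T  |  F  |      T      |      F      |              T              | T
 T  |  T  |  T  |  T  |      T      |      T      |              F              | F
The formula is true on 4 of the 16 rows.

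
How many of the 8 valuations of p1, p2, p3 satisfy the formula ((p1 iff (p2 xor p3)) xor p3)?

4

p1  p2  p3  |  (p2 xor p3)  (p1 iff (p2 xor p3))  ((p1 iff (p2 xor p3)) xor p3)
T   T   T   |       F                F                          T              
T   T   F   |       T                T                          T              
T   F   T   |       T                T                          F              
T   F   F   |       F                F                          F              
F   T   T   |       F                T                          F              
F   T   F   |       T                F                          F              
F   F   T   |       T                F                          T              
F   F   F   |       F                T                          T              
The formula is true on 4 of the 8 rows.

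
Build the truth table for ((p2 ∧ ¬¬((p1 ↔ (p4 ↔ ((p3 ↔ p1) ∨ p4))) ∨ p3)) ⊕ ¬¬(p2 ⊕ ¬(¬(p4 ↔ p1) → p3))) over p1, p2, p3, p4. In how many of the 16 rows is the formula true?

3

p1 | p2 | p3 | p4 || (p3 ↔ p1) | ((p3 ↔ p1) ∨ p4) | (p4 ↔ ((p3 ↔ p1) ∨ p4)) | (p4 ↔ p1) | ¬(p4 ↔ p1) | (¬(p4 ↔ p1) → p3) | ¬(¬(p4 ↔ p1) → p3) | (p2 ⊕ ¬(¬(p4 ↔ p1) → p3)) | ¬(p2 ⊕ ¬(¬(p4 ↔ p1) → p3)) | ¬¬(p2 ⊕ ¬(¬(p4 ↔ p1) → p3)) | φ
T  | T  | T  | T  ||     T     |        T         |            T            |     T     |     F      |         T         |         F          |             T             |             F              |              T              | F
T  | T  | T  | F  ||     T     |        T         |            F            |     F     |     T      |         T         |         F          |             T             |             F              |              T              | F
T  | T  | F  | T  ||     F     |        T         |            T            |     T     |     F      |         T         |         F          |             T             |             F              |              T              | F
T  | T  | F  | F  ||     F     |        F         |            T            |     F     |     T      |         F         |         T          |             F             |             T              |              F              | T
T  | F  | T  | T  ||     T     |        T         |            T            |     T     |     F      |         T         |         F          |             F             |             T              |              F              | F
T  | F  | T  | F  ||     T     |        T         |            F            |     F     |     T      |         T         |         F          |             F             |             T              |              F              | F
T  | F  | F  | T  ||     F     |        T         |            T            |     T     |     F      |         T         |         F          |             F             |             T              |              F              | F
T  | F  | F  | F  ||     F     |        F         |            T            |     F     |     T      |         F         |         T          |             T             |             F              |              T              | T
F  | T  | T  | T  ||     F     |        T         |            T            |     F     |     T      |         T         |         F          |             T             |             F              |              T              | F
F  | T  | T  | F  ||     F     |        F         |            T            |     T     |     F      |         T         |         F          |             T             |             F              |              T              | F
F  | T  | F  | T  ||     T     |        T         |            T            |     F     |     T      |         F         |         T          |             F             |             T              |              F              | F
F  | T  | F  | F  ||     T     |        T         |            F            |     T     |     F      |         T         |         F          |             T             |             F              |              T              | F
F  | F  | T  | T  ||     F     |        T         |            T            |     F     |     T      |         T         |         F          |             F             |             T              |              F              | F
F  | F  | T  | F  ||     F     |        F         |            T            |     T     |     F      |         T         |         F          |             F             |             T              |              F              | F
F  | F  | F  | T  ||     T     |        T         |            T            |     F     |     T      |         F         |         T          |             T             |             F              |              T              | T
F  | F  | F  | F  ||     T     |        T         |            F            |     T     |     F      |         T         |         F          |             F             |             T              |              F              | F
The formula is true on 3 of the 16 rows.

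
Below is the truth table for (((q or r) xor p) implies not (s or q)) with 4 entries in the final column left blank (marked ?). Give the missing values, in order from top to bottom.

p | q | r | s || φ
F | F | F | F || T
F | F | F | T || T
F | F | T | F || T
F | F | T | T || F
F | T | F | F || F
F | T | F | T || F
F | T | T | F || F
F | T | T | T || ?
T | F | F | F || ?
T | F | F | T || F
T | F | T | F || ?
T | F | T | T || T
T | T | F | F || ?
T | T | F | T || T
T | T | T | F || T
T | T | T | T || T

F, T, T, T

Row p=F, q=T, r=T, s=T: ((q or r) xor p) = T, not (s or q) = F, so the formula = F.
Row p=T, q=F, r=F, s=F: ((q or r) xor p) = T, not (s or q) = T, so the formula = T.
Row p=T, q=F, r=T, s=F: ((q or r) xor p) = F, not (s or q) = T, so the formula = T.
Row p=T, q=T, r=F, s=F: ((q or r) xor p) = F, not (s or q) = F, so the formula = T.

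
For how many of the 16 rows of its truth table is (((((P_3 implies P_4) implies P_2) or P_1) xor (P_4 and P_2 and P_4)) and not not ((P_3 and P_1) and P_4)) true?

1

P_1 | P_2 | P_3 | P_4 | (P_3 implies P_4) | (P_4 and P_2 and P_4) | (P_3 and P_1) | ((P_3 and P_1) and P_4) | not ((P_3 and P_1) and P_4) | φ
--- | --- | --- | --- | ----------------- | --------------------- | ------------- | ----------------------- | --------------------------- | -
 F  |  F  |  F  |  F  |         T         |           F           |       F       |            F            |              T              | F
 F  |  F  |  F  |  T  |         T         |           F           |       F       |            F            |              T              | F
 F  |  F  |  T  |  F  |         F         |           F           |       F       |            F            |              T              | F
 F  |  F  |  T  |  T  |         T         |           F           |       F       |            F            |              T              | F
 F  |  T  |  F  |  F  |         T         |           F           |       F       |            F            |              T              | F
 F  |  T  |  F  |  T  |         T         |           T           |       F       |            F            |              T              | F
 F  |  T  |  T  |  F  |         F         |           F           |       F       |            F            |              T              | F
 F  |  T  |  T  |  T  |         T         |           T           |       F       |            F            |              T              | F
 T  |  F  |  F  |  F  |         T         |           F           |       F       |            F            |              T              | F
 T  |  F  |  F  |  T  |         T         |           F           |       F       |            F            |              T              | F
 T  |  F  |  T  |  F  |         F         |           F           |       T       |            F            |              T              | F
 T  |  F  |  T  |  T  |         T         |           F           |       T       |            T            |              F              | T
 T  |  T  |  F  |  F  |         T         |           F           |       F       |            F            |              T              | F
 T  |  T  |  F  |  T  |         T         |           T           |       F       |            F            |              T              | F
 T  |  T  |  T  |  F  |         F         |           F           |       T       |            F            |              T              | F
 T  |  T  |  T  |  T  |         T         |           T           |       T       |            T            |              F              | F
The formula is true on 1 of the 16 rows.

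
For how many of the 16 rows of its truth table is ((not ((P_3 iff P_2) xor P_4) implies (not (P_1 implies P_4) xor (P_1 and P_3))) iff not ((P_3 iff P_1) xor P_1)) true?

P_1 | P_2 | P_3 | P_4 | φ
--- | --- | --- | --- | -
 F  |  F  |  F  |  F  | F
 F  |  F  |  F  |  T  | T
 F  |  F  |  T  |  F  | F
 F  |  F  |  T  |  T  | T
 F  |  T  |  F  |  F  | T
 F  |  T  |  F  |  T  | F
 F  |  T  |  T  |  F  | T
 F  |  T  |  T  |  T  | F
 T  |  F  |  F  |  F  | F
 T  |  F  |  F  |  T  | T
 T  |  F  |  T  |  F  | F
 T  |  F  |  T  |  T  | T
 T  |  T  |  F  |  F  | F
 T  |  T  |  F  |  T  | F
 T  |  T  |  T  |  F  | T
 T  |  T  |  T  |  T  | T
The formula is true on 8 of the 16 rows.

8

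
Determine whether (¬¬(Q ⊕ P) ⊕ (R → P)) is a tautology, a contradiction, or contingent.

P | Q | R | (¬¬(Q ⊕ P) ⊕ (R → P))
- | - | - | ---------------------
T | T | T |           T          
T | T | F |           T          
T | F | T |           F          
T | F | F |           F          
F | T | T |           T          
F | T | F |           F          
F | F | T |           F          
F | F | F |           T          
4 of 8 rows are T, so the formula is contingent.

contingent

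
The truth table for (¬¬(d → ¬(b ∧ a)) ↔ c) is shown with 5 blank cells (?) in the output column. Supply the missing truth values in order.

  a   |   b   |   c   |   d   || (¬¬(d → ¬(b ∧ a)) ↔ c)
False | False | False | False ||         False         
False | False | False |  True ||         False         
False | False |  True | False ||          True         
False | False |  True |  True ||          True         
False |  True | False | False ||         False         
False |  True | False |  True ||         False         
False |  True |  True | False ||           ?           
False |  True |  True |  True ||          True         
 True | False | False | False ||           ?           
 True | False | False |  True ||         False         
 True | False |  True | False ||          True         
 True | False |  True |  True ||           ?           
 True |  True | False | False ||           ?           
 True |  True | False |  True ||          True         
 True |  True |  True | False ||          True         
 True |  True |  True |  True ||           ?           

Row a=False, b=True, c=True, d=False: ¬¬(d → ¬(b ∧ a)) = True, so (¬¬(d → ¬(b ∧ a)) ↔ c) = True.
Row a=True, b=False, c=False, d=False: ¬¬(d → ¬(b ∧ a)) = True, so (¬¬(d → ¬(b ∧ a)) ↔ c) = False.
Row a=True, b=False, c=True, d=True: ¬¬(d → ¬(b ∧ a)) = True, so (¬¬(d → ¬(b ∧ a)) ↔ c) = True.
Row a=True, b=True, c=False, d=False: ¬¬(d → ¬(b ∧ a)) = True, so (¬¬(d → ¬(b ∧ a)) ↔ c) = False.
Row a=True, b=True, c=True, d=True: ¬¬(d → ¬(b ∧ a)) = False, so (¬¬(d → ¬(b ∧ a)) ↔ c) = False.

True, False, True, False, False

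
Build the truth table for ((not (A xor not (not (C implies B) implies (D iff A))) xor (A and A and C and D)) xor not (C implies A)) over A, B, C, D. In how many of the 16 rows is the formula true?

A | B | C | D | (C implies B) | not (C implies B) | (D iff A) | (A and A and C and D) | (C implies A) | not (C implies A) | φ
- | - | - | - | ------------- | ----------------- | --------- | --------------------- | ------------- | ----------------- | -
F | F | F | F |       T       |         F         |     T     |           F           |       T       |         F         | T
F | F | F | T |       T       |         F         |     F     |           F           |       T       |         F         | T
F | F | T | F |       F       |         T         |     T     |           F           |       F       |         T         | F
F | F | T | T |       F       |         T         |     F     |           F           |       F       |         T         | T
F | T | F | F |       T       |         F         |     T     |           F           |       T       |         F         | T
F | T | F | T |       T       |         F         |     F     |           F           |       T       |         F         | T
F | T | T | F |       T       |         F         |     T     |           F           |       F       |         T         | F
F | T | T | T |       T       |         F         |     F     |           F           |       F       |         T         | F
T | F | F | F |       T       |         F         |     F     |           F           |       T       |         F         | F
T | F | F | T |       T       |         F         |     T     |           F           |       T       |         F         | F
T | F | T | F |       F       |         T         |     F     |           F           |       T       |         F         | T
T | F | T | T |       F       |         T         |     T     |           T           |       T       |         F         | T
T | T | F | F |       T       |         F         |     F     |           F           |       T       |         F         | F
T | T | F | T |       T       |         F         |     T     |           F           |       T       |         F         | F
T | T | T | F |       T       |         F         |     F     |           F           |       T       |         F         | F
T | T | T | T |       T       |         F         |     T     |           T           |       T       |         F         | T
The formula is true on 8 of the 16 rows.

8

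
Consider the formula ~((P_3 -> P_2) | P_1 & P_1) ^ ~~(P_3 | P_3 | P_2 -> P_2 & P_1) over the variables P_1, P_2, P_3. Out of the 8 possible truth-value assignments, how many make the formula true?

P_1 | P_2 | P_3 | φ
--- | --- | --- | -
 T  |  T  |  T  | T
 T  |  T  |  F  | T
 T  |  F  |  T  | F
 T  |  F  |  F  | T
 F  |  T  |  T  | F
 F  |  T  |  F  | F
 F  |  F  |  T  | T
 F  |  F  |  F  | T
The formula is true on 5 of the 8 rows.

5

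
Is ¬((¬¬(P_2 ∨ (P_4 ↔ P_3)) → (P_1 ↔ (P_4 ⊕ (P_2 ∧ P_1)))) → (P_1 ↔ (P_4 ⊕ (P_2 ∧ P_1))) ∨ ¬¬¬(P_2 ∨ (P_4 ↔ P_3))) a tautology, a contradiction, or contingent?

P_1 | P_2 | P_3 | P_4 | φ
--- | --- | --- | --- | -
 0  |  0  |  0  |  0  | 0
 0  |  0  |  0  |  1  | 0
 0  |  0  |  1  |  0  | 0
 0  |  0  |  1  |  1  | 0
 0  |  1  |  0  |  0  | 0
 0  |  1  |  0  |  1  | 0
 0  |  1  |  1  |  0  | 0
 0  |  1  |  1  |  1  | 0
 1  |  0  |  0  |  0  | 0
 1  |  0  |  0  |  1  | 0
 1  |  0  |  1  |  0  | 0
 1  |  0  |  1  |  1  | 0
 1  |  1  |  0  |  0  | 0
 1  |  1  |  0  |  1  | 0
 1  |  1  |  1  |  0  | 0
 1  |  1  |  1  |  1  | 0
Every row is 0, so the formula is a contradiction.

contradiction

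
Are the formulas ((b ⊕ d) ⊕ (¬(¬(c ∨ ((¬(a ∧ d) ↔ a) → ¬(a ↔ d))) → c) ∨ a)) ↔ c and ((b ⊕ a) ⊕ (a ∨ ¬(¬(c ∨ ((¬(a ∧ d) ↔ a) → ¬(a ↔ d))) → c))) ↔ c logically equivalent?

a  b  c  d  |  φ  ψ
F  F  F  F  |  T  T
F  F  F  T  |  F  T
F  F  T  F  |  F  F
F  F  T  T  |  T  F
F  T  F  F  |  F  F
F  T  F  T  |  T  F
F  T  T  F  |  T  T
F  T  T  T  |  F  T
T  F  F  F  |  F  T
T  F  F  T  |  T  T
T  F  T  F  |  T  F
T  F  T  T  |  F  F
T  T  F  F  |  T  F
T  T  F  T  |  F  F
T  T  T  F  |  F  T
T  T  T  T  |  T  T
The columns differ at a=F, b=F, c=F, d=T (φ=F, ψ=T), so they are not equivalent.

not equivalent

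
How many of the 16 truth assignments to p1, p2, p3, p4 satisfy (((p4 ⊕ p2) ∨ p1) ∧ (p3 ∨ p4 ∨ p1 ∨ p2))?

12

p1  p2  p3  p4  |  φ
1   1   1   1   |  1
1   1   1   0   |  1
1   1   0   1   |  1
1   1   0   0   |  1
1   0   1   1   |  1
1   0   1   0   |  1
1   0   0   1   |  1
1   0   0   0   |  1
0   1   1   1   |  0
0   1   1   0   |  1
0   1   0   1   |  0
0   1   0   0   |  1
0   0   1   1   |  1
0   0   1   0   |  0
0   0   0   1   |  1
0   0   0   0   |  0
The formula is true on 12 of the 16 rows.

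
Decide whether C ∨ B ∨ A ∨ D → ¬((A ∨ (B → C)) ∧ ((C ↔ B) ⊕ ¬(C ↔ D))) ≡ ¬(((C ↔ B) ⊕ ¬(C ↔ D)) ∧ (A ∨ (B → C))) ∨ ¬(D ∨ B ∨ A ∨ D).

A | B | C | D | φ | ψ
- | - | - | - | - | -
T | T | T | T | F | F
T | T | T | F | T | T
T | T | F | T | F | F
T | T | F | F | T | T
T | F | T | T | T | T
T | F | T | F | F | F
T | F | F | T | T | T
T | F | F | F | F | F
F | T | T | T | F | F
F | T | T | F | T | T
F | T | F | T | T | T
F | T | F | F | T | T
F | F | T | T | T | T
F | F | T | F | F | T
F | F | F | T | T | T
F | F | F | F | T | T
The columns differ at A=F, B=F, C=T, D=F (φ=F, ψ=T), so they are not equivalent.

not equivalent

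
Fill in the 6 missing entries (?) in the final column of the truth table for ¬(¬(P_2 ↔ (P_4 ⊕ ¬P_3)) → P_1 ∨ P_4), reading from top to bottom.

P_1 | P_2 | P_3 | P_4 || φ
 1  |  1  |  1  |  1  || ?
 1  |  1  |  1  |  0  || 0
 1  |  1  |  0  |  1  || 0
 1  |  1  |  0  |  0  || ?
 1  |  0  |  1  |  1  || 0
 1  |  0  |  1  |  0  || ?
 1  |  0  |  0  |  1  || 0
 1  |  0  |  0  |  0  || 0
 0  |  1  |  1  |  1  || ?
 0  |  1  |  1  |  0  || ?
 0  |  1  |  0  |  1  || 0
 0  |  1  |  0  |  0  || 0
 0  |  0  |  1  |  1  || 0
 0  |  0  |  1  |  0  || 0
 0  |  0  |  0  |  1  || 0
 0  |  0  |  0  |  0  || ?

0, 0, 0, 0, 1, 1

Row P_1=1, P_2=1, P_3=1, P_4=1: ¬(P_2 ↔ (P_4 ⊕ ¬P_3)) = 0, (P_1 ∨ P_4) = 1, (¬(P_2 ↔ (P_4 ⊕ ¬P_3)) → P_1 ∨ P_4) = 1, so the formula = 0.
Row P_1=1, P_2=1, P_3=0, P_4=0: ¬(P_2 ↔ (P_4 ⊕ ¬P_3)) = 0, (P_1 ∨ P_4) = 1, (¬(P_2 ↔ (P_4 ⊕ ¬P_3)) → P_1 ∨ P_4) = 1, so the formula = 0.
Row P_1=1, P_2=0, P_3=1, P_4=0: ¬(P_2 ↔ (P_4 ⊕ ¬P_3)) = 0, (P_1 ∨ P_4) = 1, (¬(P_2 ↔ (P_4 ⊕ ¬P_3)) → P_1 ∨ P_4) = 1, so the formula = 0.
Row P_1=0, P_2=1, P_3=1, P_4=1: ¬(P_2 ↔ (P_4 ⊕ ¬P_3)) = 0, (P_1 ∨ P_4) = 1, (¬(P_2 ↔ (P_4 ⊕ ¬P_3)) → P_1 ∨ P_4) = 1, so the formula = 0.
Row P_1=0, P_2=1, P_3=1, P_4=0: ¬(P_2 ↔ (P_4 ⊕ ¬P_3)) = 1, (P_1 ∨ P_4) = 0, (¬(P_2 ↔ (P_4 ⊕ ¬P_3)) → P_1 ∨ P_4) = 0, so the formula = 1.
Row P_1=0, P_2=0, P_3=0, P_4=0: ¬(P_2 ↔ (P_4 ⊕ ¬P_3)) = 1, (P_1 ∨ P_4) = 0, (¬(P_2 ↔ (P_4 ⊕ ¬P_3)) → P_1 ∨ P_4) = 0, so the formula = 1.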